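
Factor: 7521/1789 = 3^1*23^1 * 109^1*1789^( - 1 )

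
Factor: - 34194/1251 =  - 2^1 * 3^ ( - 1 )*41^1 = - 82/3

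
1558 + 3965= 5523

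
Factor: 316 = 2^2*79^1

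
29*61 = 1769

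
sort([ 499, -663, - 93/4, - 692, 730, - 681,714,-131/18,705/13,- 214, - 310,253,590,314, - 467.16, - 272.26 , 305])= [ - 692, - 681,-663, - 467.16, - 310, - 272.26, - 214, - 93/4, - 131/18, 705/13,253,305,314,499,590,714, 730]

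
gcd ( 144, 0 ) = 144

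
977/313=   977/313 = 3.12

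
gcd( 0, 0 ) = 0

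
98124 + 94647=192771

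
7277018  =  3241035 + 4035983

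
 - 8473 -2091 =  - 10564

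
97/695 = 97/695 = 0.14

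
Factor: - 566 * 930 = -526380 = - 2^2*3^1* 5^1*31^1*283^1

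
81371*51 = 4149921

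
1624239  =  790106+834133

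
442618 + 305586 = 748204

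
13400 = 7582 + 5818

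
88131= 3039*29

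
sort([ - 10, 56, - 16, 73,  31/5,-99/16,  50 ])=[ - 16, - 10, - 99/16, 31/5, 50, 56 , 73]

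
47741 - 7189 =40552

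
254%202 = 52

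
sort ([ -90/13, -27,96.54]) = [ - 27,- 90/13,  96.54]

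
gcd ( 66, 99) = 33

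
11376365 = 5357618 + 6018747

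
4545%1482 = 99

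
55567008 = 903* 61536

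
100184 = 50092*2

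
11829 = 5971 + 5858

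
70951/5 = 14190  +  1/5=14190.20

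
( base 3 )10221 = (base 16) 6A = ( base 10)106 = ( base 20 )56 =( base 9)127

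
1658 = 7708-6050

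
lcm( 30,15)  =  30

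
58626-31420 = 27206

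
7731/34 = 7731/34 = 227.38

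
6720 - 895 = 5825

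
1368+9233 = 10601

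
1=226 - 225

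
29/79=29/79 = 0.37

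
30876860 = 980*31507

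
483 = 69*7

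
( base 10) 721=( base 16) 2D1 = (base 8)1321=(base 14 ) 397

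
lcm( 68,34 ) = 68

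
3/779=3/779 = 0.00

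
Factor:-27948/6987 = - 4 = - 2^2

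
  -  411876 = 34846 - 446722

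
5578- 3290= 2288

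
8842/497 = 8842/497 = 17.79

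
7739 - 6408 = 1331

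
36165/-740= - 7233/148 = -  48.87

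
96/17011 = 96/17011 = 0.01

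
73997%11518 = 4889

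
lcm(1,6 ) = 6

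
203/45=203/45 =4.51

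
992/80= 62/5 = 12.40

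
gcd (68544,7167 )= 3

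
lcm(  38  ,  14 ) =266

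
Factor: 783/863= 3^3*29^1*863^( - 1 )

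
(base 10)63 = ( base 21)30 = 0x3F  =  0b111111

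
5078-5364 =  - 286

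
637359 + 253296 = 890655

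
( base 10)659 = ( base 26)p9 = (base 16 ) 293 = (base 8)1223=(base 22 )17L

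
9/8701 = 9/8701 = 0.00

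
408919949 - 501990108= -93070159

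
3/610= 3/610 = 0.00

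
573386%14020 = 12586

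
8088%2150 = 1638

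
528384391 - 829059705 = -300675314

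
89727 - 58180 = 31547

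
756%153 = 144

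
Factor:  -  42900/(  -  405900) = 13/123 = 3^( - 1) *13^1*41^( -1)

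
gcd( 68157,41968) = 1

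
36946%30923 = 6023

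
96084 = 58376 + 37708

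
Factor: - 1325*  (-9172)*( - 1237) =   -  15033137300 =- 2^2*5^2*53^1*1237^1*2293^1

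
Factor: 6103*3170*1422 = 27510737220 = 2^2*3^2* 5^1*17^1*79^1 * 317^1*359^1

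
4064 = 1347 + 2717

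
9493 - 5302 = 4191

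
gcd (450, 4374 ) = 18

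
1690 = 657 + 1033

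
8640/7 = 1234 + 2/7 = 1234.29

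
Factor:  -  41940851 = -41940851^1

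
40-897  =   - 857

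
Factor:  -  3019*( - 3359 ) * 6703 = 3019^1* 3359^1*6703^1= 67973923163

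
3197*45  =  143865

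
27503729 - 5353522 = 22150207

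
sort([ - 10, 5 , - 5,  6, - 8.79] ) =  [  -  10 ,- 8.79, - 5, 5,6 ] 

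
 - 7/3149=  - 1 + 3142/3149 = - 0.00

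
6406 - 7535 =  - 1129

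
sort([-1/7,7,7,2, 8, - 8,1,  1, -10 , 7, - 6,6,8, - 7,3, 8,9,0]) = [ - 10,  -  8, -7, - 6, - 1/7,0,1,1,2,3, 6,  7, 7,7,8,  8,8,9 ]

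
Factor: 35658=2^1*3^2*7^1* 283^1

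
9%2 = 1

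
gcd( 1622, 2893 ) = 1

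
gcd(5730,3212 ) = 2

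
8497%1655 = 222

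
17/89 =17/89 = 0.19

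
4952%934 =282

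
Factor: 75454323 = 3^1 *7^1*3593063^1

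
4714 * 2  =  9428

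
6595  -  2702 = 3893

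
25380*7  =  177660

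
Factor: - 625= - 5^4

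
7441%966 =679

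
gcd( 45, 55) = 5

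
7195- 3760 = 3435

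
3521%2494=1027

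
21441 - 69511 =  - 48070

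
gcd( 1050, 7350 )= 1050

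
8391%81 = 48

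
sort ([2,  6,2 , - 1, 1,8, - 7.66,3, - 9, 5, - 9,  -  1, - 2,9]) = [ - 9, - 9, - 7.66, - 2, - 1,-1,1, 2,2, 3,5,6,8, 9] 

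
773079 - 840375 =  - 67296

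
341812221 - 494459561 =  - 152647340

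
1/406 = 1/406 = 0.00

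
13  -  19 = -6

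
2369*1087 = 2575103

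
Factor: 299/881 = 13^1 * 23^1 * 881^ (-1 )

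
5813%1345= 433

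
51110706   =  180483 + 50930223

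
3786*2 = 7572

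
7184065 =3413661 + 3770404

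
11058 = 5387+5671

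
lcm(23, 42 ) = 966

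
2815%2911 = 2815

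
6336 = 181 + 6155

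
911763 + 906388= 1818151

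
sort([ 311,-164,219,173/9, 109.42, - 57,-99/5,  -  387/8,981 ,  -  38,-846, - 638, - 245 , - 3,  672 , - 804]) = [ - 846, - 804,-638,-245, - 164,- 57,  -  387/8,-38, - 99/5, - 3, 173/9,109.42,  219, 311,672, 981]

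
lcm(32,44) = 352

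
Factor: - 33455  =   - 5^1*6691^1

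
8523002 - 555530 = 7967472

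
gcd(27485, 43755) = 5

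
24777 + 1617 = 26394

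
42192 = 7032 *6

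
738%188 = 174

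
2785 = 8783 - 5998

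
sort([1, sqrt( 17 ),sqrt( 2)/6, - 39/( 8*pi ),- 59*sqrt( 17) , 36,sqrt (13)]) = [ - 59*sqrt(17),-39/( 8*pi), sqrt(2 ) /6,1,sqrt( 13) , sqrt(17), 36]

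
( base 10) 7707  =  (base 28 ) 9n7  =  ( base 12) 4563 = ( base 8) 17033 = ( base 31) 80j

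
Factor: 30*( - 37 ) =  - 2^1*3^1 * 5^1*37^1 = - 1110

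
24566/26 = 944 + 11/13=944.85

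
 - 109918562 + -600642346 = - 710560908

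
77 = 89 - 12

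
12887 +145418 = 158305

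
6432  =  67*96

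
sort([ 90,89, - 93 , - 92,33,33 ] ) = [ - 93, - 92,33,33 , 89,90 ] 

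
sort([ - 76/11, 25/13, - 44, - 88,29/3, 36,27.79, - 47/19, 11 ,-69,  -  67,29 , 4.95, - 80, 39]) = [-88, - 80, - 69, - 67, - 44, - 76/11,-47/19,  25/13 , 4.95 , 29/3, 11,  27.79, 29,  36,39 ] 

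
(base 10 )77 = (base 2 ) 1001101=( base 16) 4D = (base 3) 2212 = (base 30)2h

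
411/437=411/437 = 0.94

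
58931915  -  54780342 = 4151573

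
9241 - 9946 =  -705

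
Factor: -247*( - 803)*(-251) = - 49783591 = - 11^1*13^1*19^1*73^1*251^1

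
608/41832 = 76/5229 = 0.01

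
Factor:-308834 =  - 2^1* 154417^1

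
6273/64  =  6273/64 = 98.02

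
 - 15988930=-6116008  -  9872922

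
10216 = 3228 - -6988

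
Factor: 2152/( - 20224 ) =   -  2^(-5)*79^(  -  1)*269^1  =  -269/2528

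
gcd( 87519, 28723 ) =1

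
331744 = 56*5924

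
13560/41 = 330 + 30/41 = 330.73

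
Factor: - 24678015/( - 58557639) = 8226005/19519213 = 5^1*7^( - 1) * 17^(-1 )*19^(-1)*31^1*73^1*89^( - 1 )*97^( - 1 )*727^1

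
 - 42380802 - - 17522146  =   - 24858656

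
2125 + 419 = 2544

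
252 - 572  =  -320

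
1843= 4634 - 2791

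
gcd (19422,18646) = 2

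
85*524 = 44540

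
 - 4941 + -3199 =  - 8140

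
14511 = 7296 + 7215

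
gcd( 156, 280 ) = 4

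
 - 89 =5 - 94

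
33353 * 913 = 30451289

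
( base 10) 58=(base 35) 1n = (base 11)53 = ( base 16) 3a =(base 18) 34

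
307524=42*7322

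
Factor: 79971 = 3^1*19^1 * 23^1*61^1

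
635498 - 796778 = -161280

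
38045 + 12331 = 50376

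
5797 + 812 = 6609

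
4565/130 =35 + 3/26 = 35.12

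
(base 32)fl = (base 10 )501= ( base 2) 111110101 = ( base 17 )1c8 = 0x1f5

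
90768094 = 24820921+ 65947173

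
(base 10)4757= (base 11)3635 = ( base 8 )11225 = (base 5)123012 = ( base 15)1622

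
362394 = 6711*54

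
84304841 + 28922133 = 113226974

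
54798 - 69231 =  - 14433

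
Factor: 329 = 7^1*47^1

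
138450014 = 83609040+54840974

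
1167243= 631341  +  535902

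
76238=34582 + 41656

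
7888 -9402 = -1514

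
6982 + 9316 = 16298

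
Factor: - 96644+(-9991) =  - 3^1*5^1*7109^1 = - 106635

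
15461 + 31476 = 46937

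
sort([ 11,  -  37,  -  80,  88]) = [ - 80, - 37,  11, 88] 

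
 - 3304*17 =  - 56168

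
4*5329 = 21316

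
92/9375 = 92/9375  =  0.01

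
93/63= 1 + 10/21=1.48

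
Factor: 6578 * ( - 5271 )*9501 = -2^1 * 3^2 * 7^1*11^1*13^1* 23^1*251^1 * 3167^1 = - 329424733638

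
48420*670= 32441400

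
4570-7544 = -2974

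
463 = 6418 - 5955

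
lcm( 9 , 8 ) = 72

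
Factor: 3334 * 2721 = 9071814 = 2^1*3^1* 907^1  *1667^1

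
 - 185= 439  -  624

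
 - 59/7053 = -1 + 6994/7053 = -  0.01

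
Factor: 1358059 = 1358059^1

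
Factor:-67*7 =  - 7^1 * 67^1 = - 469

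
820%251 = 67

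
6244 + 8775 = 15019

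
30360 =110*276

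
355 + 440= 795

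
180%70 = 40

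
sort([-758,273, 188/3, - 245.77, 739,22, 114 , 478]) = [ -758, - 245.77,22,188/3,  114,273,478, 739 ] 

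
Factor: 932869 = 7^1*71^1*1877^1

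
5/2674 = 5/2674 =0.00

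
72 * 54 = 3888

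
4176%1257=405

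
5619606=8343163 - 2723557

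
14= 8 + 6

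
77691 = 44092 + 33599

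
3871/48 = 80+ 31/48 = 80.65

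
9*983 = 8847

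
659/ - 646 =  - 659/646  =  -1.02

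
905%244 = 173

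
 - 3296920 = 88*( - 37465)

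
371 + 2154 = 2525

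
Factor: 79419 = 3^1*23^1 * 1151^1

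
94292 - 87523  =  6769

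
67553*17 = 1148401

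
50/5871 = 50/5871 =0.01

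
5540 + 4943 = 10483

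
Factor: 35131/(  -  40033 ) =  - 7^( - 2)*43^1= - 43/49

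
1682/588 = 841/294 = 2.86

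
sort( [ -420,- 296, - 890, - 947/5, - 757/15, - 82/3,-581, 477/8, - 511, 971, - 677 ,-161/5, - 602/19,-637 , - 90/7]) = [ - 890 , - 677, - 637, - 581,-511, - 420, - 296, - 947/5,-757/15, - 161/5, -602/19,-82/3,- 90/7, 477/8,971 ]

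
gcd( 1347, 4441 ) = 1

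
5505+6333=11838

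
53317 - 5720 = 47597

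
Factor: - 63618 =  - 2^1*3^1*23^1*461^1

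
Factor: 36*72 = 2^5*3^4 = 2592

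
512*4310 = 2206720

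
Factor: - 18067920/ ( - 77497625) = 3613584/15499525=2^4*3^1*5^(-2 )*13^1 * 5791^1 * 619981^ (- 1 ) 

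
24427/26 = 1879/2 = 939.50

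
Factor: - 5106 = -2^1*3^1*23^1*37^1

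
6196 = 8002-1806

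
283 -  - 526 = 809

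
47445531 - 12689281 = 34756250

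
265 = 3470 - 3205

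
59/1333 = 59/1333 = 0.04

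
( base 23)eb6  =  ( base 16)1df1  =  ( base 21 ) h80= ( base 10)7665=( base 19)1248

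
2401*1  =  2401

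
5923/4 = 1480  +  3/4= 1480.75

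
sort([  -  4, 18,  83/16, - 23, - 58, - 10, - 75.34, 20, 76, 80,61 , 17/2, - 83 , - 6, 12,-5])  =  [-83 , - 75.34,-58, - 23, - 10, - 6,-5,-4 , 83/16, 17/2, 12,18 , 20, 61 , 76, 80 ] 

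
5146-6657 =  - 1511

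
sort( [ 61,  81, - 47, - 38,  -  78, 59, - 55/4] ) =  [ - 78, - 47,-38,-55/4,59 , 61 , 81] 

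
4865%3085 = 1780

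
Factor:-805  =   - 5^1*7^1*23^1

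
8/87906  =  4/43953 = 0.00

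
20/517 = 20/517  =  0.04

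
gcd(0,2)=2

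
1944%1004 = 940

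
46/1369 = 46/1369 =0.03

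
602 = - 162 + 764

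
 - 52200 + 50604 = - 1596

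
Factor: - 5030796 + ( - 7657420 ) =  - 2^3*1586027^1 =-12688216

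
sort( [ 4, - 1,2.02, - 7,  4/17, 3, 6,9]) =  [ - 7 , - 1,  4/17, 2.02 , 3,  4 , 6, 9]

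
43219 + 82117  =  125336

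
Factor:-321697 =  - 29^1*11093^1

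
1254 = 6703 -5449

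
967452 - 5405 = 962047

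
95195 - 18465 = 76730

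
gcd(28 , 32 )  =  4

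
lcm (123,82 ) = 246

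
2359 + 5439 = 7798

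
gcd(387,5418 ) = 387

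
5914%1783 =565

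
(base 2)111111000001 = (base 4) 333001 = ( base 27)5ea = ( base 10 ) 4033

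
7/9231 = 7/9231 = 0.00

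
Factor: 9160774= 2^1*7^1*19^1* 34439^1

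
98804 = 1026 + 97778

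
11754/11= 1068+6/11 = 1068.55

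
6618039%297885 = 64569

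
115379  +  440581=555960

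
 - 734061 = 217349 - 951410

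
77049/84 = 917 + 1/4 = 917.25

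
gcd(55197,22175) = 1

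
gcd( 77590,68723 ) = 1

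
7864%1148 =976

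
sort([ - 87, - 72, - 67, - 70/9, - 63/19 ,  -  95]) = [ - 95, - 87, - 72, - 67, - 70/9, - 63/19]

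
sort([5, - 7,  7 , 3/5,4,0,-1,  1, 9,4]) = [ - 7, - 1,0,3/5,  1,4,  4, 5,  7, 9]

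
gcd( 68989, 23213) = 1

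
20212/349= 20212/349 = 57.91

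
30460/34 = 895 + 15/17 = 895.88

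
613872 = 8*76734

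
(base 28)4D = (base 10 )125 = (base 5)1000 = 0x7D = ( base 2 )1111101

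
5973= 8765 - 2792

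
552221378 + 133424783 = 685646161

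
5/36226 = 5/36226 = 0.00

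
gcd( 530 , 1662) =2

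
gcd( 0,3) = 3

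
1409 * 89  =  125401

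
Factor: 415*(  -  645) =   -  267675 = - 3^1*5^2*43^1 * 83^1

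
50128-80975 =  - 30847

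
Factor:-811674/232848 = -2^(  -  3)*7^(-2)*11^(-1)*15031^1=- 15031/4312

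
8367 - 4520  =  3847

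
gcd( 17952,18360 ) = 408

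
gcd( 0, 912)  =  912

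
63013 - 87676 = -24663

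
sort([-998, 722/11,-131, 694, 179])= [-998, - 131, 722/11,  179, 694]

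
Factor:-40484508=-2^2*3^1*23^1*146683^1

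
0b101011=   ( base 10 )43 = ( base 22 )1L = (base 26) 1h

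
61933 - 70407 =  - 8474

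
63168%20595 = 1383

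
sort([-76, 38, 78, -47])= [  -  76 , - 47 , 38,78 ]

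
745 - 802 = - 57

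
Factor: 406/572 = 203/286 = 2^( - 1) * 7^1*11^( - 1)*13^( - 1)*29^1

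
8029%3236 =1557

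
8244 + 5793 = 14037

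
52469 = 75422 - 22953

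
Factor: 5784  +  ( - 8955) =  - 3^1 * 7^1*151^1 = - 3171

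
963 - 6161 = -5198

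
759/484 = 69/44= 1.57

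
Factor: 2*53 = 2^1*53^1 = 106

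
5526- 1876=3650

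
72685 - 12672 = 60013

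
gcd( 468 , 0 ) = 468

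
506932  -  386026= 120906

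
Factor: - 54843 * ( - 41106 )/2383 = 2254376358/2383 = 2^1*3^2*13^1*17^1*31^1 * 101^1*181^1 * 2383^ ( - 1 )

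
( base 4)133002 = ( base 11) 1546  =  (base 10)1986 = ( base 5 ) 30421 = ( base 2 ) 11111000010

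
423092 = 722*586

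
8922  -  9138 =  - 216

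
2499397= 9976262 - 7476865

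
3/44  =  3/44=   0.07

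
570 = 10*57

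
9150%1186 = 848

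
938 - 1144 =-206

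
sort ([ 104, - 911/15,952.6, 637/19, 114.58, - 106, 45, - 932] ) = [ - 932, - 106 ,  -  911/15,  637/19,45, 104  ,  114.58,952.6]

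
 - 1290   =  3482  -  4772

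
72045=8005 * 9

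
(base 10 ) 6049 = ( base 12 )3601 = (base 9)8261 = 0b1011110100001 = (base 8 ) 13641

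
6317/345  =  18 + 107/345 = 18.31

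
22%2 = 0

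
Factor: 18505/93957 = 3^( - 1)*5^1*3701^1*31319^ (-1)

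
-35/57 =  - 35/57 = -0.61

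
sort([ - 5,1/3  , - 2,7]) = [-5,-2,1/3, 7]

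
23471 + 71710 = 95181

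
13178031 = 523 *25197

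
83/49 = 1 + 34/49= 1.69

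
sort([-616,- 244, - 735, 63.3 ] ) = [-735, - 616, - 244,63.3]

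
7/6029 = 7/6029 = 0.00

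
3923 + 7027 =10950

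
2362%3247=2362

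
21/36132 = 7/12044=0.00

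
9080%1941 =1316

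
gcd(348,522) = 174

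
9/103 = 9/103 = 0.09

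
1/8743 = 1/8743 =0.00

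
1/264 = 1/264 = 0.00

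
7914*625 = 4946250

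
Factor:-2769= - 3^1*13^1*71^1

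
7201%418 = 95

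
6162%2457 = 1248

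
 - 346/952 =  - 173/476 = - 0.36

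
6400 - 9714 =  - 3314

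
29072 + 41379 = 70451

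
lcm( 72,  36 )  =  72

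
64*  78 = 4992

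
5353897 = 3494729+1859168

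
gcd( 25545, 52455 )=195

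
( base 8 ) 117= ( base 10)79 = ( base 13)61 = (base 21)3g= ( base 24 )37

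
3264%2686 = 578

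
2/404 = 1/202 = 0.00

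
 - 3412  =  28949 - 32361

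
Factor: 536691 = 3^1 *178897^1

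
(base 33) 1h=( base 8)62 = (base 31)1J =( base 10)50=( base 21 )28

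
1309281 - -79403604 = 80712885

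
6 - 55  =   - 49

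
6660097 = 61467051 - 54806954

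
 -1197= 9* (  -  133 )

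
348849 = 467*747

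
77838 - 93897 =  - 16059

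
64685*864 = 55887840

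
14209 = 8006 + 6203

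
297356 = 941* 316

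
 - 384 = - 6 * 64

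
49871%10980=5951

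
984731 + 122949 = 1107680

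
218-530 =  - 312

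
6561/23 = 6561/23 = 285.26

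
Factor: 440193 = 3^1 * 13^1 * 11287^1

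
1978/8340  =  989/4170=0.24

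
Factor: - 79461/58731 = - 26487/19577 =- 3^5*109^1*19577^( - 1)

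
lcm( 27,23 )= 621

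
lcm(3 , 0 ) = 0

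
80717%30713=19291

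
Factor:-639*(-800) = 511200 = 2^5 *3^2*5^2 * 71^1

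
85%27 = 4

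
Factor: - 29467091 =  - 29467091^1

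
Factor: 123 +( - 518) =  -395=- 5^1*79^1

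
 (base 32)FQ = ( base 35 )eg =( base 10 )506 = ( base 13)2CC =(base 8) 772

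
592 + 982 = 1574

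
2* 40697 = 81394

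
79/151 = 79/151 =0.52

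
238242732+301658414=539901146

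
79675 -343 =79332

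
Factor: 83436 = 2^2*3^1 * 17^1*409^1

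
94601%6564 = 2705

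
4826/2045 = 2+736/2045 = 2.36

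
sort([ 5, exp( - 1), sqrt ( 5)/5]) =[exp( - 1 ),sqrt (5 )/5,  5]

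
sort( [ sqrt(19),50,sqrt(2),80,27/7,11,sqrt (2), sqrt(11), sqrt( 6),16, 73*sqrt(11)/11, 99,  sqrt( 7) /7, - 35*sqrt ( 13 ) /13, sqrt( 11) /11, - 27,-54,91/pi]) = [-54, - 27,  -  35*sqrt( 13 ) /13,sqrt(11 ) /11 , sqrt( 7)/7,sqrt( 2 ),  sqrt(2),  sqrt (6) , sqrt(11),27/7,sqrt( 19) , 11,16,73*sqrt( 11 )/11,91/pi,50,80,  99]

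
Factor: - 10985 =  - 5^1*13^3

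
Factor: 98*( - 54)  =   - 2^2*3^3*7^2 = - 5292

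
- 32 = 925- 957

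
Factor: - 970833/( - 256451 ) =3^1*13^(  -  1 )*29^1*11159^1*19727^( - 1 )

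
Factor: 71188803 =3^2*7^1*31^1*36451^1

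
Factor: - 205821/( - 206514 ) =297/298 = 2^ (-1)*3^3 *11^1*149^(-1 )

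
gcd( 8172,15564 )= 12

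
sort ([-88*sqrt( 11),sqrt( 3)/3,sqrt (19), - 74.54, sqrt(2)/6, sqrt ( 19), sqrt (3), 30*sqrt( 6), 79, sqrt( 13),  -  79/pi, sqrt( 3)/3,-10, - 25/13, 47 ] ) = [-88 * sqrt( 11),-74.54,- 79/pi,-10, -25/13,sqrt( 2)/6, sqrt(3 ) /3,sqrt( 3) /3, sqrt (3 ), sqrt(13 ), sqrt ( 19), sqrt( 19), 47 , 30 * sqrt (6) , 79] 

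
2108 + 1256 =3364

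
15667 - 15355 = 312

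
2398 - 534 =1864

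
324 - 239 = 85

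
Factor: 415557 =3^3*15391^1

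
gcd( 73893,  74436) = 3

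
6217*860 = 5346620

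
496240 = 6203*80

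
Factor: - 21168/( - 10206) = 2^3*3^ ( - 3 )  *  7^1 = 56/27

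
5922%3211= 2711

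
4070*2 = 8140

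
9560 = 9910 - 350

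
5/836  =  5/836 = 0.01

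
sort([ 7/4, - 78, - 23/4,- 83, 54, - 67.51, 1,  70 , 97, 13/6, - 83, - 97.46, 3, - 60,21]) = [ - 97.46,  -  83, - 83, - 78, - 67.51, - 60, - 23/4,1,7/4, 13/6,3,21,54,70 , 97 ] 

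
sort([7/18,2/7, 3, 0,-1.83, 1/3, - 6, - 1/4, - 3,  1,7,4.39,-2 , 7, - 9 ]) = [ - 9, - 6, - 3, -2, - 1.83, - 1/4, 0, 2/7,  1/3,7/18,1,3, 4.39 , 7,7]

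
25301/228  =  110 + 221/228 = 110.97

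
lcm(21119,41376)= 2027424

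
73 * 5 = 365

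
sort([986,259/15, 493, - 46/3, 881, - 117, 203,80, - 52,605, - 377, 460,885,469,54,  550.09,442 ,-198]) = [ - 377, - 198, - 117, - 52, - 46/3 , 259/15,54,80, 203,442,  460,469, 493,550.09,605, 881, 885, 986] 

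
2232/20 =111+3/5=111.60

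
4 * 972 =3888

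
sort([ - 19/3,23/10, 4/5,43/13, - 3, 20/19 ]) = [ - 19/3,  -  3, 4/5, 20/19, 23/10 , 43/13]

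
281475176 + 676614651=958089827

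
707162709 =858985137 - 151822428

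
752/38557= 752/38557 = 0.02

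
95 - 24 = 71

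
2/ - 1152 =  - 1+575/576 = - 0.00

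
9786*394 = 3855684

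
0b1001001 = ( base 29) 2F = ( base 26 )2L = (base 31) 2b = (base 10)73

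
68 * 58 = 3944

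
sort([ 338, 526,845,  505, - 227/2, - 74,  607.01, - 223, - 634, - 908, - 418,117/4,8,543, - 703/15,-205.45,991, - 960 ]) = [ - 960, - 908, - 634 , - 418, - 223 ,  -  205.45, - 227/2, - 74, - 703/15,8,117/4, 338, 505,526,543,607.01,845, 991 ] 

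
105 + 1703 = 1808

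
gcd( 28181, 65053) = 1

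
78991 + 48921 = 127912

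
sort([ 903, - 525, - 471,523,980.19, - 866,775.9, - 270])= [ - 866, - 525 , -471 , - 270, 523,775.9,903, 980.19] 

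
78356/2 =39178 = 39178.00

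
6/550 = 3/275 =0.01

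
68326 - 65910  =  2416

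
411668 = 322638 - -89030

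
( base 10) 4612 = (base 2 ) 1001000000100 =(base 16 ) 1204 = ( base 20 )BAC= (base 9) 6284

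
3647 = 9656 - 6009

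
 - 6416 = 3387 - 9803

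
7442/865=7442/865 = 8.60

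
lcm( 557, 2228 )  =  2228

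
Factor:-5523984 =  - 2^4*3^3*19^1*673^1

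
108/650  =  54/325 = 0.17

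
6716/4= 1679 = 1679.00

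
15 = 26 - 11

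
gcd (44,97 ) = 1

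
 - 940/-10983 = 940/10983=0.09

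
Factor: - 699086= - 2^1*19^1 * 18397^1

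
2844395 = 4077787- 1233392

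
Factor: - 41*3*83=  - 10209 =- 3^1*41^1*83^1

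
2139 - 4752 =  - 2613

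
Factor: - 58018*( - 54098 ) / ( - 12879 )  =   - 2^2 * 3^( - 5 )*11^1 * 53^ (-1)* 2459^1*29009^1  =  - 3138657764/12879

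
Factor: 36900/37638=50/51 = 2^1*3^(-1)*5^2*17^ ( - 1)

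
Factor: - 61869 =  - 3^1*41^1*503^1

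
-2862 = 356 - 3218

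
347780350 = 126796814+220983536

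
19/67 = 19/67 =0.28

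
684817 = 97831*7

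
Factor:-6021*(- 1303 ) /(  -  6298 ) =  - 2^( - 1)*3^3*47^( - 1) * 67^( - 1)*223^1*1303^1 = - 7845363/6298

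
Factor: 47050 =2^1 * 5^2*941^1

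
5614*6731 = 37787834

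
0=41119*0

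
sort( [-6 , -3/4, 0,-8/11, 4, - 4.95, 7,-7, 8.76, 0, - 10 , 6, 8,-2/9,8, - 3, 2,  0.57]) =[  -  10,-7,-6,-4.95,  -  3, - 3/4,-8/11,-2/9,0,0, 0.57, 2,4,6, 7, 8,8, 8.76]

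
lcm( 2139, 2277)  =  70587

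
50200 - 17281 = 32919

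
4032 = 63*64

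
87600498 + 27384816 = 114985314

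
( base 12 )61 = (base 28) 2h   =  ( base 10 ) 73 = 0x49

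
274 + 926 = 1200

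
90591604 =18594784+71996820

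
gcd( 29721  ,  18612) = 3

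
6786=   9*754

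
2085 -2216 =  - 131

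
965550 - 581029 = 384521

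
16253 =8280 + 7973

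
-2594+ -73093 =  - 75687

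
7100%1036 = 884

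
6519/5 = 6519/5 = 1303.80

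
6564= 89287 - 82723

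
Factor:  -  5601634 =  - 2^1*1213^1*2309^1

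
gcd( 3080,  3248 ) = 56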